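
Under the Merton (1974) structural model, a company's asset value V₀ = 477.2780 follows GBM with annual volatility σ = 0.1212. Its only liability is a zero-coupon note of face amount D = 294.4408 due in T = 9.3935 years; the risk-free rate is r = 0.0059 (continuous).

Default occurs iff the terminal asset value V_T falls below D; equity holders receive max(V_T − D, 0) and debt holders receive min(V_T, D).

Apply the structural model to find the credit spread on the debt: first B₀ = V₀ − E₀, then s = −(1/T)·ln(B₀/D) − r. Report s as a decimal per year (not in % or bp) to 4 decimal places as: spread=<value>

spread=0.0017

Work the structural quantities from V₀ = 477.2780 against face 294.4408:
d₁ = [ln(V₀/D) + (r + σ²/2)T] / (σ√T)
   = [ln(477.2780/294.4408) + (0.0059 + 0.5·0.1212²)·9.3935] / (0.1212·√9.3935)
   = [0.483021 + 0.124414] / 0.371464 = 1.635249
d₂ = d₁ − σ√T = 1.635249 − 0.371464 = 1.263785
N(d₁) = 0.949002,  N(d₂) = 0.896846,  e^(−rT) = 0.946086
E₀ = V₀·N(d₁) − D·e^(−rT)·N(d₂)
   = 477.2780·0.949002 − 294.4408·0.946086·0.896846 = 203.106317
B₀ = V₀ − E₀ = 477.2780 − 203.106317 = 274.171683
spread = −(1/T)·ln(B₀/D) − r = −(1/9.3935)·ln(274.171683/294.4408) − 0.0059 = 0.00169285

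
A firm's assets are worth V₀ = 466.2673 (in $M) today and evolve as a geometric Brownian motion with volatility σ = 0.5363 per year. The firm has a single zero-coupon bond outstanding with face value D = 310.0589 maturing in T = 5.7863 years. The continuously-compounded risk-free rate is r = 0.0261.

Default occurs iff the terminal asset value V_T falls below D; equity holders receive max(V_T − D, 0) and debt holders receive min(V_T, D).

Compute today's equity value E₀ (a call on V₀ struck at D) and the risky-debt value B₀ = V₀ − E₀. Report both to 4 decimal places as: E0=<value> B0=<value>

Apply the equity-as-call identities (strike 310.0589, horizon 5.7863 years):
d₁ = [ln(V₀/D) + (r + σ²/2)T] / (σ√T)
   = [ln(466.2673/310.0589) + (0.0261 + 0.5·0.5363²)·5.7863] / (0.5363·√5.7863)
   = [0.407997 + 0.983144] / 1.290055 = 1.078357
d₂ = d₁ − σ√T = 1.078357 − 1.290055 = -0.211698
N(d₁) = 0.859563,  N(d₂) = 0.416171,  e^(−rT) = 0.859828
E₀ = V₀·N(d₁) − D·e^(−rT)·N(d₂)
   = 466.2673·0.859563 − 310.0589·0.859828·0.416171 = 289.835809
B₀ = V₀ − E₀ = 466.2673 − 289.835809 = 176.431491

E0=289.8358 B0=176.4315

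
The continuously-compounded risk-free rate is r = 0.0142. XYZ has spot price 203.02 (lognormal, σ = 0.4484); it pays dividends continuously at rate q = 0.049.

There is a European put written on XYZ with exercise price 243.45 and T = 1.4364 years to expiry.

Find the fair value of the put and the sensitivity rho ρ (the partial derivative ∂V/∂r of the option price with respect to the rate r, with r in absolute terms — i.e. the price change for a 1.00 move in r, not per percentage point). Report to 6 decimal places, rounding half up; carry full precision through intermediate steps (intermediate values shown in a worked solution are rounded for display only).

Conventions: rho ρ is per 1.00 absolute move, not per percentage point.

price = 73.986900
ρ = -259.689491

σ√T = 0.4484·√1.4364 = 0.537407
d₁ = (ln(S/K) + (r−q+σ²/2)T) / (σ√T) = (ln(203.02/243.45) + (0.0142−0.049+0.4484²/2)·1.4364) / 0.537407 = (-0.181607 + 0.094416) / 0.537407 = -0.162243
d₂ = d₁ − σ√T = -0.162243 − 0.537407 = -0.699650
e^{−rT} = 0.979810
e^{−qT} = 0.932036
N(−d₁) = 0.564443,  N(−d₂) = 0.757927
Put price V = K·e^{−rT}·N(−d₂) − S·e^{−qT}·N(−d₁) = 180.791904 − 106.805004 = 73.986900
ρ = −K·T·e^{−rT}·N(−d₂) = -259.689491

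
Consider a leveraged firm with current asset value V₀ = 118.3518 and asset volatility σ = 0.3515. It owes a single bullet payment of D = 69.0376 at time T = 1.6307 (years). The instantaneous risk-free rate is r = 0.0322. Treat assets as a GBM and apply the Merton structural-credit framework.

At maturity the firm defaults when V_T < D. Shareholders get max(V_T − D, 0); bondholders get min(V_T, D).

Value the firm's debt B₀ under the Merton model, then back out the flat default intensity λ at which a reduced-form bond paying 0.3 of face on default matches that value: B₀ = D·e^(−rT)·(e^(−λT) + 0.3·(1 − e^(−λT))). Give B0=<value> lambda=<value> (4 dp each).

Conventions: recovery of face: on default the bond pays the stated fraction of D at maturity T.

B0=63.8038 lambda=0.0232

Apply the equity-as-call identities (strike 69.0376, horizon 1.6307 years):
d₁ = [ln(V₀/D) + (r + σ²/2)T] / (σ√T)
   = [ln(118.3518/69.0376) + (0.0322 + 0.5·0.3515²)·1.6307] / (0.3515·√1.6307)
   = [0.539010 + 0.153247] / 0.448862 = 1.542251
d₂ = d₁ − σ√T = 1.542251 − 0.448862 = 1.093390
N(d₁) = 0.938494,  N(d₂) = 0.862889,  e^(−rT) = 0.948846
E₀ = V₀·N(d₁) − D·e^(−rT)·N(d₂)
   = 118.3518·0.938494 − 69.0376·0.948846·0.862889 = 54.547982
B₀ = V₀ − E₀ = 118.3518 − 54.547982 = 63.803818
e^(−λT) = (B₀·e^(rT)/D − 0.3)/(1 − 0.3) = (63.8038·1.053912/69.0376 − 0.3)/0.7 = 0.96287660
λ = −ln(0.96287660)/1.6307 = 0.023199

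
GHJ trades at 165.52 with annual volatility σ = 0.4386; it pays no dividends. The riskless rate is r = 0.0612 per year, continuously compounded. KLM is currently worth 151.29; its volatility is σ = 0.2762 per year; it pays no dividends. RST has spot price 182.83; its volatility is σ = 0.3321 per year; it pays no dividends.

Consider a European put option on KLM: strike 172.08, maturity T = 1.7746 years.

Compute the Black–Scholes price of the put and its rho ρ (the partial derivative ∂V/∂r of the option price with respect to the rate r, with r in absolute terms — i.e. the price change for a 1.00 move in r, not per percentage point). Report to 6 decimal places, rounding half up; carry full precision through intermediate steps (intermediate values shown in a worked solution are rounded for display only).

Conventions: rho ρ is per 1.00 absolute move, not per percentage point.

price = 23.880600
ρ = -162.819368

σ√T = 0.2762·√1.7746 = 0.367937
d₁ = (ln(S/K) + (r+σ²/2)T) / (σ√T) = (ln(151.29/172.08) + (0.0612+0.2762²/2)·1.7746) / 0.367937 = (-0.128761 + 0.176294) / 0.367937 = 0.129189
d₂ = d₁ − σ√T = 0.129189 − 0.367937 = -0.238748
e^{−rT} = 0.897084
N(−d₁) = 0.448604,  N(−d₂) = 0.594350
Put price V = K·e^{−rT}·N(−d₂) − S·N(−d₁) = 91.749898 − 67.869298 = 23.880600
ρ = −K·T·e^{−rT}·N(−d₂) = -162.819368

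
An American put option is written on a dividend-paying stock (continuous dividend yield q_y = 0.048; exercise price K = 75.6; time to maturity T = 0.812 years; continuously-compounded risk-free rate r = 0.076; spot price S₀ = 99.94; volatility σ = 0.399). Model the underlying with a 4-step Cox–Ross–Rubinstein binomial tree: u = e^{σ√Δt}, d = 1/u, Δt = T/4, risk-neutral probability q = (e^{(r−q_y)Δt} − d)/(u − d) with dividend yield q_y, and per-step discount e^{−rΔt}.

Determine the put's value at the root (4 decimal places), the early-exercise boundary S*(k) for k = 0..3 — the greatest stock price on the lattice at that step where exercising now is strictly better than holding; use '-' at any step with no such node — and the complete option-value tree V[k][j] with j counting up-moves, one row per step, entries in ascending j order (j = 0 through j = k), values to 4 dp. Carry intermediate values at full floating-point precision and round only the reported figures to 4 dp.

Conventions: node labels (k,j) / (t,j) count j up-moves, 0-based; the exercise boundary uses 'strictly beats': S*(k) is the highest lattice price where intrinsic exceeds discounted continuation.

price = 3.5979
boundary = - - - 58.2798
tree:
3.5979
6.1712 0.8260
10.4345 1.5856 0.0000
17.3202 3.0436 0.0000 0.0000
26.9095 5.8424 0.0000 0.0000 0.0000

Δt=0.20300  u=1.19694  d=0.83546  q=0.47095  discount=0.98469
step 4 (expiry): payoffs max(K−S,0) = 26.9095 5.8424 0.0000 0.0000 0.0000
step 3: (k=3,j=0): S=58.2798, K−S=17.3202, hold=16.7279 ⇒ V=17.3202 exercise | (k=3,j=1): S=83.4960, K−S=0.0000, hold=3.0436 ⇒ V=3.0436 continue | (k=3,j=2): S=119.6226, K−S=0.0000, hold=0.0000 ⇒ V=0.0000 continue | (k=3,j=3): S=171.3802, K−S=0.0000, hold=0.0000 ⇒ V=0.0000 continue  boundary S*=58.2798
step 2: (k=2,j=0): S=69.7576, K−S=5.8424, hold=10.4345 ⇒ V=10.4345 continue | (k=2,j=1): S=99.9400, K−S=0.0000, hold=1.5856 ⇒ V=1.5856 continue | (k=2,j=2): S=143.1815, K−S=0.0000, hold=0.0000 ⇒ V=0.0000 continue  boundary S*=-
step 1: (k=1,j=0): S=83.4960, K−S=0.0000, hold=6.1712 ⇒ V=6.1712 continue | (k=1,j=1): S=119.6226, K−S=0.0000, hold=0.8260 ⇒ V=0.8260 continue  boundary S*=-
step 0: (k=0,j=0): S=99.9400, K−S=0.0000, hold=3.5979 ⇒ V=3.5979 continue  boundary S*=-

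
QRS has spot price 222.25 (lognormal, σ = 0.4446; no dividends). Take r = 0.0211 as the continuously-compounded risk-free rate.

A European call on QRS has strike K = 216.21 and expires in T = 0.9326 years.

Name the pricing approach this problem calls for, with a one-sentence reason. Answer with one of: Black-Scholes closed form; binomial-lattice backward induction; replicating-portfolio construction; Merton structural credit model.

Key observation: a European claim on QRS (strike 216.21) — a lognormal (GBM) underlying with constant rate and volatility — has an exact closed-form value; no lattice or capital structure is involved.

framework: Black-Scholes closed form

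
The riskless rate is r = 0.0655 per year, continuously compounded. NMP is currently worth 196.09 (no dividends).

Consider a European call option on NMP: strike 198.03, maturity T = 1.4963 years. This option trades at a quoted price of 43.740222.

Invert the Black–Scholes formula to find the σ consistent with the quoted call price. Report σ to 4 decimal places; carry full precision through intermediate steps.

sigma = 0.3839

At σ = 0.3839 the Black–Scholes value reproduces the quote:
σ√T = 0.3839·√1.4963 = 0.469599
d₁ = (ln(S/K) + (r+σ²/2)T) / (σ√T) = (ln(196.09/198.03) + (0.0655+0.3839²/2)·1.4963) / 0.469599 = (-0.009845 + 0.208269) / 0.469599 = 0.422540
d₂ = d₁ − σ√T = 0.422540 − 0.469599 = -0.047059
e^{−rT} = 0.906642
N(d₁) = 0.663685,  N(d₂) = 0.481233
V = S·N(d₁) − K·e^{−rT}·N(d₂) = 130.141920 − 86.401698 = 43.740222 (matching the quote); vega is positive throughout, so no other σ reproduces this price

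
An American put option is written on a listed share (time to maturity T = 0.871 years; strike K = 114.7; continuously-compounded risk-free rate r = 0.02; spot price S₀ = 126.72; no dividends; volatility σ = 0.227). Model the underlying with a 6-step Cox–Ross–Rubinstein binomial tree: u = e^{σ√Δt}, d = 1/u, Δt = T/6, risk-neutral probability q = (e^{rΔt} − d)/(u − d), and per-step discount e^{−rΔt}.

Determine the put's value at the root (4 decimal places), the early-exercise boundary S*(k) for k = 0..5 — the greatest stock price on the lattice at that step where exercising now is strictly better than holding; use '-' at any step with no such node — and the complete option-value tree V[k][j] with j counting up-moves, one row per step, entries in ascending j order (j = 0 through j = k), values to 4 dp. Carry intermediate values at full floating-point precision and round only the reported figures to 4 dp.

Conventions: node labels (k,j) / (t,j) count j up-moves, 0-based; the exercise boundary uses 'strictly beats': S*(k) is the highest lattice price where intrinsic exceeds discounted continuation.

price = 5.0242
boundary = - - - - 89.6600 97.7598
tree:
5.0242
7.9062 2.1155
12.0853 3.6923 0.5205
17.8092 6.3209 1.0341 0.0000
25.0400 10.5422 2.0545 0.0000 0.0000
32.4687 16.9402 4.0815 0.0000 0.0000 0.0000
39.2819 25.0400 8.1086 0.0000 0.0000 0.0000 0.0000

params: Δt=0.14517 u=1.09034 d=0.91715 q=0.49518 e^(-rΔt)=0.99710
t_6 payoffs: 39.2819 25.0400 8.1086 0.0000 0.0000 0.0000 0.0000
t_5: node(5,0) S=82.2313 payoff=32.4687 vs cont=32.1361 → 32.4687 [stop]  node(5,1) S=97.7598 payoff=16.9402 vs cont=16.6076 → 16.9402 [stop]  node(5,2) S=116.2207 payoff=0.0000 vs cont=4.0815 → 4.0815 [wait]  node(5,3) S=138.1678 payoff=0.0000 vs cont=0.0000 → 0.0000 [wait]  node(5,4) S=164.2593 payoff=0.0000 vs cont=0.0000 → 0.0000 [wait]  node(5,5) S=195.2778 payoff=0.0000 vs cont=0.0000 → 0.0000 [wait]  ⇒ S*(5)=97.7598
t_4: node(4,0) S=89.6600 payoff=25.0400 vs cont=24.7074 → 25.0400 [stop]  node(4,1) S=106.5914 payoff=8.1086 vs cont=10.5422 → 10.5422 [wait]  node(4,2) S=126.7200 payoff=0.0000 vs cont=2.0545 → 2.0545 [wait]  node(4,3) S=150.6497 payoff=0.0000 vs cont=0.0000 → 0.0000 [wait]  node(4,4) S=179.0983 payoff=0.0000 vs cont=0.0000 → 0.0000 [wait]  ⇒ S*(4)=89.6600
t_3: node(3,0) S=97.7598 payoff=16.9402 vs cont=17.8092 → 17.8092 [wait]  node(3,1) S=116.2207 payoff=0.0000 vs cont=6.3209 → 6.3209 [wait]  node(3,2) S=138.1678 payoff=0.0000 vs cont=1.0341 → 1.0341 [wait]  node(3,3) S=164.2593 payoff=0.0000 vs cont=0.0000 → 0.0000 [wait]  ⇒ S*(3)=-
t_2: node(2,0) S=106.5914 payoff=8.1086 vs cont=12.0853 → 12.0853 [wait]  node(2,1) S=126.7200 payoff=0.0000 vs cont=3.6923 → 3.6923 [wait]  node(2,2) S=150.6497 payoff=0.0000 vs cont=0.5205 → 0.5205 [wait]  ⇒ S*(2)=-
t_1: node(1,0) S=116.2207 payoff=0.0000 vs cont=7.9062 → 7.9062 [wait]  node(1,1) S=138.1678 payoff=0.0000 vs cont=2.1155 → 2.1155 [wait]  ⇒ S*(1)=-
t_0: node(0,0) S=126.7200 payoff=0.0000 vs cont=5.0242 → 5.0242 [wait]  ⇒ S*(0)=-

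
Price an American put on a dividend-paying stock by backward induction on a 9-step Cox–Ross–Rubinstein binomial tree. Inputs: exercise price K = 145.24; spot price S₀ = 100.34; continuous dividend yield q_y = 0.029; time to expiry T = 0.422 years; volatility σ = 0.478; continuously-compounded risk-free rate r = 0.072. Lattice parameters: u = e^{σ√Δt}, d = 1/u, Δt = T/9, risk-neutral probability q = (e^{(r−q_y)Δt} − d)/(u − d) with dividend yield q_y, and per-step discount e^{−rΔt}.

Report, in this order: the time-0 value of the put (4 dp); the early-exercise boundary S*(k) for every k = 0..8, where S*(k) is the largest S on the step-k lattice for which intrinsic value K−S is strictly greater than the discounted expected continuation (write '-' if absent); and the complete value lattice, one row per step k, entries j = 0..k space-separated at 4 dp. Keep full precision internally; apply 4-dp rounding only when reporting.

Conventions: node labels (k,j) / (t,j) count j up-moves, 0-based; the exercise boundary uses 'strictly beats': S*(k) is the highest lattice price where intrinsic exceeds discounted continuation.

Δt=0.04689, u=1.10905, d=0.90167, q=0.48388, disc=e^(-rΔt)=0.99663
k=9 terminal: V=max(K-S,0) → 105.7117 96.6204 85.4381 71.6839 54.7663 33.9577 8.3633 0.0000 0.0000 0.0000
k=8: j=0 S=43.8389 intr=101.4011 cont=100.9712 V=101.4011[EX]; j=1 S=53.9217 intr=91.3183 cont=90.9021 V=91.3183[EX]; j=2 S=66.3234 intr=78.9166 cont=78.5172 V=78.9166[EX]; j=3 S=81.5775 intr=63.6625 cont=63.2838 V=63.6625[EX]; j=4 S=100.3400 intr=44.9000 cont=44.5468 V=44.9000[EX]; j=5 S=123.4178 intr=21.8222 cont=21.5004 V=21.8222[EX]; j=6 S=151.8033 intr=0.0000 cont=4.3019 V=4.3019[hold]; j=7 S=186.7175 intr=0.0000 cont=0.0000 V=0.0000[hold]; j=8 S=229.6617 intr=0.0000 cont=0.0000 V=0.0000[hold]  S*(8)=123.4178
k=7: j=0 S=48.6196 intr=96.6204 cont=96.1970 V=96.6204[EX]; j=1 S=59.8019 intr=85.4381 cont=85.0298 V=85.4381[EX]; j=2 S=73.5561 intr=71.6839 cont=71.2944 V=71.6839[EX]; j=3 S=90.4737 intr=54.7663 cont=54.3998 V=54.7663[EX]; j=4 S=111.2823 intr=33.9577 cont=33.6195 V=33.9577[EX]; j=5 S=136.8767 intr=8.3633 cont=13.2995 V=13.2995[hold]; j=6 S=168.3578 intr=0.0000 cont=2.2128 V=2.2128[hold]; j=7 S=207.0793 intr=0.0000 cont=0.0000 V=0.0000[hold]  S*(7)=111.2823
k=6: j=0 S=53.9217 intr=91.3183 cont=90.9021 V=91.3183[EX]; j=1 S=66.3234 intr=78.9166 cont=78.5172 V=78.9166[EX]; j=2 S=81.5775 intr=63.6625 cont=63.2838 V=63.6625[EX]; j=3 S=100.3400 intr=44.9000 cont=44.5468 V=44.9000[EX]; j=4 S=123.4178 intr=21.8222 cont=23.8809 V=23.8809[hold]; j=5 S=151.8033 intr=0.0000 cont=7.9082 V=7.9082[hold]; j=6 S=186.7175 intr=0.0000 cont=1.1382 V=1.1382[hold]  S*(6)=100.3400
k=5: j=0 S=59.8019 intr=85.4381 cont=85.0298 V=85.4381[EX]; j=1 S=73.5561 intr=71.6839 cont=71.2944 V=71.6839[EX]; j=2 S=90.4737 intr=54.7663 cont=54.3998 V=54.7663[EX]; j=3 S=111.2823 intr=33.9577 cont=34.6123 V=34.6123[hold]; j=4 S=136.8767 intr=8.3633 cont=16.0976 V=16.0976[hold]; j=5 S=168.3578 intr=0.0000 cont=4.6167 V=4.6167[hold]  S*(5)=90.4737
k=4: j=0 S=66.3234 intr=78.9166 cont=78.5172 V=78.9166[EX]; j=1 S=81.5775 intr=63.6625 cont=63.2838 V=63.6625[EX]; j=2 S=100.3400 intr=44.9000 cont=44.8625 V=44.9000[EX]; j=3 S=123.4178 intr=21.8222 cont=25.5670 V=25.5670[hold]; j=4 S=151.8033 intr=0.0000 cont=10.5067 V=10.5067[hold]  S*(4)=100.3400
k=3: j=0 S=73.5561 intr=71.6839 cont=71.2944 V=71.6839[EX]; j=1 S=90.4737 intr=54.7663 cont=54.3998 V=54.7663[EX]; j=2 S=111.2823 intr=33.9577 cont=35.4253 V=35.4253[hold]; j=3 S=136.8767 intr=8.3633 cont=18.2180 V=18.2180[hold]  S*(3)=90.4737
k=2: j=0 S=81.5775 intr=63.6625 cont=63.2838 V=63.6625[EX]; j=1 S=100.3400 intr=44.9000 cont=45.2546 V=45.2546[hold]; j=2 S=123.4178 intr=21.8222 cont=27.0078 V=27.0078[hold]  S*(2)=81.5775
k=1: j=0 S=90.4737 intr=54.7663 cont=54.5708 V=54.7663[EX]; j=1 S=111.2823 intr=33.9577 cont=36.3026 V=36.3026[hold]  S*(1)=90.4737
k=0: j=0 S=100.3400 intr=44.9000 cont=45.6776 V=45.6776[hold]  S*(0)=-

price = 45.6776
boundary = - 90.4737 81.5775 90.4737 100.3400 90.4737 100.3400 111.2823 123.4178
tree:
45.6776
54.7663 36.3026
63.6625 45.2546 27.0078
71.6839 54.7663 35.4253 18.2180
78.9166 63.6625 44.9000 25.5670 10.5067
85.4381 71.6839 54.7663 34.6123 16.0976 4.6167
91.3183 78.9166 63.6625 44.9000 23.8809 7.9082 1.1382
96.6204 85.4381 71.6839 54.7663 33.9577 13.2995 2.2128 0.0000
101.4011 91.3183 78.9166 63.6625 44.9000 21.8222 4.3019 0.0000 0.0000
105.7117 96.6204 85.4381 71.6839 54.7663 33.9577 8.3633 0.0000 0.0000 0.0000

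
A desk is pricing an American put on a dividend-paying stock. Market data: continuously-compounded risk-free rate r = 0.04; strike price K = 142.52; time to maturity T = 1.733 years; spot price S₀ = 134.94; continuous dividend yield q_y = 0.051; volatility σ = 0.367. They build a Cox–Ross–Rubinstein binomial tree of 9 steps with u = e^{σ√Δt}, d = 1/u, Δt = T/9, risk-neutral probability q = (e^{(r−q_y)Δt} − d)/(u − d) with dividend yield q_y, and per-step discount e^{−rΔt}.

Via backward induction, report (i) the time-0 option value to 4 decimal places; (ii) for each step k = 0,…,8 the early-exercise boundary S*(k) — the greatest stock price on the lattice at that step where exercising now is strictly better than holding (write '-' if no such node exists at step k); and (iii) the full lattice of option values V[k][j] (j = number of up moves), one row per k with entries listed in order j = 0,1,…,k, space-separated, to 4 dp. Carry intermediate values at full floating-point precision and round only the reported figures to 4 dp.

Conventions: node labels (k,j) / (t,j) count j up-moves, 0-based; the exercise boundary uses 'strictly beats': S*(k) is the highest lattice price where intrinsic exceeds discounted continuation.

price = 30.3368
boundary = - - - - 70.8564 60.3168 70.8564 83.2376 97.7822
tree:
30.3368
39.2077 20.1549
49.3450 27.6497 11.4590
60.3549 36.9075 16.9553 5.0254
71.6636 47.7447 24.4661 8.1855 1.2996
82.2032 59.6216 34.2343 13.1019 2.3954 0.0000
91.1750 71.6636 46.1145 20.4893 4.4154 0.0000 0.0000
98.8123 82.2032 59.2824 31.0190 8.1387 0.0000 0.0000 0.0000
105.3136 91.1750 71.6636 44.7378 15.0016 0.0000 0.0000 0.0000 0.0000
110.8479 98.8123 82.2032 59.2824 27.6517 0.0000 0.0000 0.0000 0.0000 0.0000

Δt=0.19256  u=1.17474  d=0.85125  q=0.45328  discount=0.99233
step 9 (expiry): payoffs max(K−S,0) = 110.8479 98.8123 82.2032 59.2824 27.6517 0.0000 0.0000 0.0000 0.0000 0.0000
step 8: (k=8,j=0): S=37.2064, K−S=105.3136, hold=104.5837 ⇒ V=105.3136 exercise | (k=8,j=1): S=51.3450, K−S=91.1750, hold=90.5833 ⇒ V=91.1750 exercise | (k=8,j=2): S=70.8564, K−S=71.6636, hold=71.2626 ⇒ V=71.6636 exercise | (k=8,j=3): S=97.7822, K−S=44.7378, hold=44.5998 ⇒ V=44.7378 exercise | (k=8,j=4): S=134.9400, K−S=7.5800, hold=15.0016 ⇒ V=15.0016 continue | (k=8,j=5): S=186.2180, K−S=0.0000, hold=0.0000 ⇒ V=0.0000 continue | (k=8,j=6): S=256.9819, K−S=0.0000, hold=0.0000 ⇒ V=0.0000 continue | (k=8,j=7): S=354.6365, K−S=0.0000, hold=0.0000 ⇒ V=0.0000 continue | (k=8,j=8): S=489.4004, K−S=0.0000, hold=0.0000 ⇒ V=0.0000 continue  boundary S*=97.7822
step 7: (k=7,j=0): S=43.7077, K−S=98.8123, hold=98.1460 ⇒ V=98.8123 exercise | (k=7,j=1): S=60.3168, K−S=82.2032, hold=81.6991 ⇒ V=82.2032 exercise | (k=7,j=2): S=83.2376, K−S=59.2824, hold=59.0024 ⇒ V=59.2824 exercise | (k=7,j=3): S=114.8683, K−S=27.6517, hold=31.0190 ⇒ V=31.0190 continue | (k=7,j=4): S=158.5189, K−S=0.0000, hold=8.1387 ⇒ V=8.1387 continue | (k=7,j=5): S=218.7570, K−S=0.0000, hold=0.0000 ⇒ V=0.0000 continue | (k=7,j=6): S=301.8860, K−S=0.0000, hold=0.0000 ⇒ V=0.0000 continue | (k=7,j=7): S=416.6044, K−S=0.0000, hold=0.0000 ⇒ V=0.0000 continue  boundary S*=83.2376
step 6: (k=6,j=0): S=51.3450, K−S=91.1750, hold=90.5833 ⇒ V=91.1750 exercise | (k=6,j=1): S=70.8564, K−S=71.6636, hold=71.2626 ⇒ V=71.6636 exercise | (k=6,j=2): S=97.7822, K−S=44.7378, hold=46.1145 ⇒ V=46.1145 continue | (k=6,j=3): S=134.9400, K−S=7.5800, hold=20.4893 ⇒ V=20.4893 continue | (k=6,j=4): S=186.2180, K−S=0.0000, hold=4.4154 ⇒ V=4.4154 continue | (k=6,j=5): S=256.9819, K−S=0.0000, hold=0.0000 ⇒ V=0.0000 continue | (k=6,j=6): S=354.6365, K−S=0.0000, hold=0.0000 ⇒ V=0.0000 continue  boundary S*=70.8564
step 5: (k=5,j=0): S=60.3168, K−S=82.2032, hold=81.6991 ⇒ V=82.2032 exercise | (k=5,j=1): S=83.2376, K−S=59.2824, hold=59.6216 ⇒ V=59.6216 continue | (k=5,j=2): S=114.8683, K−S=27.6517, hold=34.2343 ⇒ V=34.2343 continue | (k=5,j=3): S=158.5189, K−S=0.0000, hold=13.1019 ⇒ V=13.1019 continue | (k=5,j=4): S=218.7570, K−S=0.0000, hold=2.3954 ⇒ V=2.3954 continue | (k=5,j=5): S=301.8860, K−S=0.0000, hold=0.0000 ⇒ V=0.0000 continue  boundary S*=60.3168
step 4: (k=4,j=0): S=70.8564, K−S=71.6636, hold=71.4151 ⇒ V=71.6636 exercise | (k=4,j=1): S=97.7822, K−S=44.7378, hold=47.7447 ⇒ V=47.7447 continue | (k=4,j=2): S=134.9400, K−S=7.5800, hold=24.4661 ⇒ V=24.4661 continue | (k=4,j=3): S=186.2180, K−S=0.0000, hold=8.1855 ⇒ V=8.1855 continue | (k=4,j=4): S=256.9819, K−S=0.0000, hold=1.2996 ⇒ V=1.2996 continue  boundary S*=70.8564
step 3: (k=3,j=0): S=83.2376, K−S=59.2824, hold=60.3549 ⇒ V=60.3549 continue | (k=3,j=1): S=114.8683, K−S=27.6517, hold=36.9075 ⇒ V=36.9075 continue | (k=3,j=2): S=158.5189, K−S=0.0000, hold=16.9553 ⇒ V=16.9553 continue | (k=3,j=3): S=218.7570, K−S=0.0000, hold=5.0254 ⇒ V=5.0254 continue  boundary S*=-
step 2: (k=2,j=0): S=97.7822, K−S=44.7378, hold=49.3450 ⇒ V=49.3450 continue | (k=2,j=1): S=134.9400, K−S=7.5800, hold=27.6497 ⇒ V=27.6497 continue | (k=2,j=2): S=186.2180, K−S=0.0000, hold=11.4590 ⇒ V=11.4590 continue  boundary S*=-
step 1: (k=1,j=0): S=114.8683, K−S=27.6517, hold=39.2077 ⇒ V=39.2077 continue | (k=1,j=1): S=158.5189, K−S=0.0000, hold=20.1549 ⇒ V=20.1549 continue  boundary S*=-
step 0: (k=0,j=0): S=134.9400, K−S=7.5800, hold=30.3368 ⇒ V=30.3368 continue  boundary S*=-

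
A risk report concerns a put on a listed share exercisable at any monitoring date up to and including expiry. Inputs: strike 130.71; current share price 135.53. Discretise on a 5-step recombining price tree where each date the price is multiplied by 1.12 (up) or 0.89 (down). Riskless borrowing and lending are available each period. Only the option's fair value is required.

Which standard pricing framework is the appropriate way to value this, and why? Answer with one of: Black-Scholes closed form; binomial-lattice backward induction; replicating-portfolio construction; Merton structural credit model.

Key observation: the exercise right at every one of the 5 steps is what matters: each node needs max(130.71 − S, continuation), which only the stepwise tree valuation starting from spot 135.53 delivers.

framework: binomial-lattice backward induction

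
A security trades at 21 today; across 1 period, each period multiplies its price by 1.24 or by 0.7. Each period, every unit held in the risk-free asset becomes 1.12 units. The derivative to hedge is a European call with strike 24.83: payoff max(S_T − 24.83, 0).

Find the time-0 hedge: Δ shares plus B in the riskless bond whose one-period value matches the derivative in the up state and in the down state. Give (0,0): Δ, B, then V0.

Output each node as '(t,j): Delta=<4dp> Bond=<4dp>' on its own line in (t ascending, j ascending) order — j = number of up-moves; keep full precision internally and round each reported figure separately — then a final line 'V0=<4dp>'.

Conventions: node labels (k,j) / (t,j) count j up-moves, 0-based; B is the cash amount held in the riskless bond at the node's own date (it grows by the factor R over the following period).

Arbitrage-free pricing uses the up-move probability p* = (R−d)/(u−d) = 0.7778, discounting each step at R = 1.12.
Payoffs at expiry: V(1,0)=0.0000, V(1,1)=1.2100
Node (0,0) S=21.0000: V=(p*·1.2100+(1−p*)·0.0000)/1.12=0.8403; Δ=(1.2100−0.0000)/(26.0400−14.7000)=0.1067; B=V−Δ·S=-1.4005
As a check, the time-0 holding Δ(0,0)·S0 + B(0,0) comes to 0.8403 — exactly V0.

(0,0): Delta=0.1067 Bond=-1.4005
V0=0.8403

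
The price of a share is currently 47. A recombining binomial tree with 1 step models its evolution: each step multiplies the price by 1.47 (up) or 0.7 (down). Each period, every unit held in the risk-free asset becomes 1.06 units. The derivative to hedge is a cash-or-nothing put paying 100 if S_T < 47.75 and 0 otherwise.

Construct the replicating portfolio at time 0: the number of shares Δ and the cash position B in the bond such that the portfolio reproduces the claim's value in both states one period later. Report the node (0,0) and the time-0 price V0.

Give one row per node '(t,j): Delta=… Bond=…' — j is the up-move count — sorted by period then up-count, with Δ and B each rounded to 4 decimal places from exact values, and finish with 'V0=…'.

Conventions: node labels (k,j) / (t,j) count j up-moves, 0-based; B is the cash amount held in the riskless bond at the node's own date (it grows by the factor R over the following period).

Under the risk-neutral measure, an up-move has probability p* = (R−d)/(u−d) = 0.4675 and values discount at R = 1.06.
At maturity the claim pays: V(1,0)=100.0000, V(1,1)=0.0000
  t=0,j=0: stock 47.0000 → up 69.0900 (V=0.0000), down 32.9000 (V=100.0000). Price 50.2328; hedge Δ=-2.7632, bond B=180.1029.
As a check, the time-0 holding Δ(0,0)·S0 + B(0,0) comes to 50.2328 — exactly V0.

(0,0): Delta=-2.7632 Bond=180.1029
V0=50.2328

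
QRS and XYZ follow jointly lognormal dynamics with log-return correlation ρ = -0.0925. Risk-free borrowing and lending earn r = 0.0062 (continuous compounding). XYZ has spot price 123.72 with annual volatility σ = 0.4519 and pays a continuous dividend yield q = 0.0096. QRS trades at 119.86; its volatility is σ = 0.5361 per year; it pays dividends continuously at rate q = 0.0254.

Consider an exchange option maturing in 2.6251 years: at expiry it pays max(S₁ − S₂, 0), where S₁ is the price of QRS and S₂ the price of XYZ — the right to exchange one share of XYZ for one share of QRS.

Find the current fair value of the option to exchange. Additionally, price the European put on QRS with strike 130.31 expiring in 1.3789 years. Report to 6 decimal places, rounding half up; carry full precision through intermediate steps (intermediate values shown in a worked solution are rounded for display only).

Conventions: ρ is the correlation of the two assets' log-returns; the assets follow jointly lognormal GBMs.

σ_eff = √(σ₁² + σ₂² − 2ρσ₁σ₂) = √(0.5361² + 0.4519² − 2·-0.0925·0.5361·0.4519) = 0.732418
d₁ = (ln(S₁/S₂) + (q₂ − q₁ + σ_eff²/2)T) / (σ_eff√T) = (ln(119.86/123.72) + (0.0096 − 0.0254 + 0.268218)·2.6251) / 1.186675 = 0.531675
d₂ = d₁ − σ_eff√T = 0.531675 − 1.186675 = -0.655000
N(d₁) = 0.702524,  N(d₂) = 0.256234
V = S₁·e^{−q₁T}·N(d₁) − S₂·e^{−q₂T}·N(d₂) = 78.773119 − 30.912346 = 47.860772
[vanilla: QRS put K=130.31]
σ√T = 0.5361·√1.3789 = 0.629524
d₁ = (ln(S/K) + (r−q+σ²/2)T) / (σ√T) = (ln(119.86/130.31) + (0.0062−0.0254+0.5361²/2)·1.3789) / 0.629524 = (-0.083592 + 0.171675) / 0.629524 = 0.139921
d₂ = d₁ − σ√T = 0.139921 − 0.629524 = -0.489603
e^{−rT} = 0.991487
e^{−qT} = 0.965582
N(−d₁) = 0.444361,  N(−d₂) = 0.687793
price = K·e^{−rT}·N(−d₂) − S·e^{−qT}·N(−d₁) = 88.863292 − 51.428015 = 37.435277

exchange price = 47.860772
price(QRS put K=130.31) = 37.435277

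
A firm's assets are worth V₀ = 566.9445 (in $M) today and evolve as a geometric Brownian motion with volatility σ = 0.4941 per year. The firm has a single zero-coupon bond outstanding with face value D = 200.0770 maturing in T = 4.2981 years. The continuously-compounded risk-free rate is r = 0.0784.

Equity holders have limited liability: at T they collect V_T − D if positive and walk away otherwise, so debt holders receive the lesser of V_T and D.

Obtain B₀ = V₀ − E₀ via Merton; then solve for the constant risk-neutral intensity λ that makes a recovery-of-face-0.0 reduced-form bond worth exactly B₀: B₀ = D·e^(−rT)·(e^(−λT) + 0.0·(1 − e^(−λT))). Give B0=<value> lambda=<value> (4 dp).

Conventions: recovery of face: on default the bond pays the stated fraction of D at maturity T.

B0=131.8591 lambda=0.0186

Equity is a call on the firm's assets struck at D = 200.0770:
d₁ = [ln(V₀/D) + (r + σ²/2)T] / (σ√T)
   = [ln(566.9445/200.0770) + (0.0784 + 0.5·0.4941²)·4.2981] / (0.4941·√4.2981)
   = [1.041559 + 0.861629] / 1.024361 = 1.857927
d₂ = d₁ − σ√T = 1.857927 − 1.024361 = 0.833566
N(d₁) = 0.968410,  N(d₂) = 0.797737,  e^(−rT) = 0.713930
E₀ = V₀·N(d₁) − D·e^(−rT)·N(d₂)
   = 566.9445·0.968410 − 200.0770·0.713930·0.797737 = 435.085425
B₀ = V₀ − E₀ = 566.9445 − 435.085425 = 131.859075
e^(−λT) = (B₀·e^(rT)/D − 0)/(1 − 0) = (131.8591·1.400698/200.0770 − 0)/1 = 0.92311882
λ = −ln(0.92311882)/4.2981 = 0.018612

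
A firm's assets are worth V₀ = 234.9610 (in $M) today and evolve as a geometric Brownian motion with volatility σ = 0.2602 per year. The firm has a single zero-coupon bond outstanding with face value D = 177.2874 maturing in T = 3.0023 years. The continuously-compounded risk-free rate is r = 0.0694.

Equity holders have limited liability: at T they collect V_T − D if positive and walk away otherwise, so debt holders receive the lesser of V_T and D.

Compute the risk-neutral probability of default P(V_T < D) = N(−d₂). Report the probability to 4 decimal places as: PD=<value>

With assets at 234.9610 and a single debt payment of 177.2874 at 3.0023 years:
d₁ = [ln(V₀/D) + (r + σ²/2)T] / (σ√T)
   = [ln(234.9610/177.2874) + (0.0694 + 0.5·0.2602²)·3.0023] / (0.2602·√3.0023)
   = [0.281647 + 0.309994] / 0.450852 = 1.312272
d₂ = d₁ − σ√T = 1.312272 − 0.450852 = 0.861420
risk-neutral PD = N(−d₂) = N(-0.861420) = 0.194503

PD=0.1945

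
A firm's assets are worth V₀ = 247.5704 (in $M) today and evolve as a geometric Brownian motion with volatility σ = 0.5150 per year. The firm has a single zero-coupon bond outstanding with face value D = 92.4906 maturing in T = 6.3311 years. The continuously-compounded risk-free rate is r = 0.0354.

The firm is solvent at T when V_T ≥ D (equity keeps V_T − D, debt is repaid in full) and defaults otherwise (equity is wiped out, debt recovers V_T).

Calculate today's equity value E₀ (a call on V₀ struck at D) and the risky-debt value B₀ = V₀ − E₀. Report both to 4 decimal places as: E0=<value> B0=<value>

E0=188.2168 B0=59.3536

Work the structural quantities from V₀ = 247.5704 against face 92.4906:
d₁ = [ln(V₀/D) + (r + σ²/2)T] / (σ√T)
   = [ln(247.5704/92.4906) + (0.0354 + 0.5·0.5150²)·6.3311] / (0.5150·√6.3311)
   = [0.984588 + 1.063704] / 1.295826 = 1.580684
d₂ = d₁ − σ√T = 1.580684 − 1.295826 = 0.284858
N(d₁) = 0.943025,  N(d₂) = 0.612123,  e^(−rT) = 0.799218
E₀ = V₀·N(d₁) − D·e^(−rT)·N(d₂)
   = 247.5704·0.943025 − 92.4906·0.799218·0.612123 = 188.216757
B₀ = V₀ − E₀ = 247.5704 − 188.216757 = 59.353643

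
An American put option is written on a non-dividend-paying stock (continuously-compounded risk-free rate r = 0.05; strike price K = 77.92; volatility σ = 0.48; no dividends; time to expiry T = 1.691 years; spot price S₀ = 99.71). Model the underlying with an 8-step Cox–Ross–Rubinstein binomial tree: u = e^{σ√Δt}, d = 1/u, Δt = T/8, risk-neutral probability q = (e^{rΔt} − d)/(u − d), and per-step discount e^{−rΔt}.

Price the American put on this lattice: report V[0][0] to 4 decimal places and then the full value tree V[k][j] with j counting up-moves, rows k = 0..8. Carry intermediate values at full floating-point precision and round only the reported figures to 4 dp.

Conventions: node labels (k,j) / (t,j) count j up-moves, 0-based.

params: Δt=0.21138 u=1.24693 d=0.80197 q=0.46893 e^(-rΔt)=0.98949
t_8 payoffs: 60.8588 51.3928 36.6748 13.7907 0.0000 0.0000 0.0000 0.0000 0.0000
k=7: node(7,0) S=21.2740 payoff=56.6460 vs cont=55.8268 → 56.6460 [stop]  node(7,1) S=33.0775 payoff=44.8425 vs cont=44.0233 → 44.8425 [stop]  node(7,2) S=51.4298 payoff=26.4902 vs cont=25.6710 → 26.4902 [stop]  node(7,3) S=79.9645 payoff=0.0000 vs cont=7.2468 → 7.2468 [wait]  node(7,4) S=124.3311 payoff=0.0000 vs cont=0.0000 → 0.0000 [wait]  node(7,5) S=193.3136 payoff=0.0000 vs cont=0.0000 → 0.0000 [wait]  node(7,6) S=300.5695 payoff=0.0000 vs cont=0.0000 → 0.0000 [wait]  node(7,7) S=467.3339 payoff=0.0000 vs cont=0.0000 → 0.0000 [wait]
k=6: node(6,0) S=26.5272 payoff=51.3928 vs cont=50.5736 → 51.3928 [stop]  node(6,1) S=41.2452 payoff=36.6748 vs cont=35.8556 → 36.6748 [stop]  node(6,2) S=64.1293 payoff=13.7907 vs cont=17.2828 → 17.2828 [wait]  node(6,3) S=99.7100 payoff=0.0000 vs cont=3.8081 → 3.8081 [wait]  node(6,4) S=155.0319 payoff=0.0000 vs cont=0.0000 → 0.0000 [wait]  node(6,5) S=241.0480 payoff=0.0000 vs cont=0.0000 → 0.0000 [wait]  node(6,6) S=374.7883 payoff=0.0000 vs cont=0.0000 → 0.0000 [wait]
k=5: node(5,0) S=33.0775 payoff=44.8425 vs cont=44.0233 → 44.8425 [stop]  node(5,1) S=51.4298 payoff=26.4902 vs cont=27.2913 → 27.2913 [wait]  node(5,2) S=79.9645 payoff=0.0000 vs cont=10.8488 → 10.8488 [wait]  node(5,3) S=124.3311 payoff=0.0000 vs cont=2.0011 → 2.0011 [wait]  node(5,4) S=193.3136 payoff=0.0000 vs cont=0.0000 → 0.0000 [wait]  node(5,5) S=300.5695 payoff=0.0000 vs cont=0.0000 → 0.0000 [wait]
k=4: node(4,0) S=41.2452 payoff=36.6748 vs cont=36.2273 → 36.6748 [stop]  node(4,1) S=64.1293 payoff=13.7907 vs cont=19.3751 → 19.3751 [wait]  node(4,2) S=99.7100 payoff=0.0000 vs cont=6.6294 → 6.6294 [wait]  node(4,3) S=155.0319 payoff=0.0000 vs cont=1.0516 → 1.0516 [wait]  node(4,4) S=241.0480 payoff=0.0000 vs cont=0.0000 → 0.0000 [wait]
k=3: node(3,0) S=51.4298 payoff=26.4902 vs cont=28.2621 → 28.2621 [wait]  node(3,1) S=79.9645 payoff=0.0000 vs cont=13.2574 → 13.2574 [wait]  node(3,2) S=124.3311 payoff=0.0000 vs cont=3.9716 → 3.9716 [wait]  node(3,3) S=193.3136 payoff=0.0000 vs cont=0.5526 → 0.5526 [wait]
k=2: node(2,0) S=64.1293 payoff=13.7907 vs cont=21.0028 → 21.0028 [wait]  node(2,1) S=99.7100 payoff=0.0000 vs cont=8.8094 → 8.8094 [wait]  node(2,2) S=155.0319 payoff=0.0000 vs cont=2.3434 → 2.3434 [wait]
k=1: node(1,0) S=79.9645 payoff=0.0000 vs cont=15.1243 → 15.1243 [wait]  node(1,1) S=124.3311 payoff=0.0000 vs cont=5.7166 → 5.7166 [wait]
k=0: node(0,0) S=99.7100 payoff=0.0000 vs cont=10.6001 → 10.6001 [wait]

price = 10.6001
tree:
10.6001
15.1243 5.7166
21.0028 8.8094 2.3434
28.2621 13.2574 3.9716 0.5526
36.6748 19.3751 6.6294 1.0516 0.0000
44.8425 27.2913 10.8488 2.0011 0.0000 0.0000
51.3928 36.6748 17.2828 3.8081 0.0000 0.0000 0.0000
56.6460 44.8425 26.4902 7.2468 0.0000 0.0000 0.0000 0.0000
60.8588 51.3928 36.6748 13.7907 0.0000 0.0000 0.0000 0.0000 0.0000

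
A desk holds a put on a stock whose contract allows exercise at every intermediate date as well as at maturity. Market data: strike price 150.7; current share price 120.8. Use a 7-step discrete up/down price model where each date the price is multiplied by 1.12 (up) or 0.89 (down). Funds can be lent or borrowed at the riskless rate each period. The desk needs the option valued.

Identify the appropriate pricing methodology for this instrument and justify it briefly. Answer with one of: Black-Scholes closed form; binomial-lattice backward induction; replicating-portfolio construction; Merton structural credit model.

framework: binomial-lattice backward induction

Key observation: an American put (K = 150.7, S₀ = 120.8) on a 7-date tree has no closed form — the optimal stopping decision is embedded and must be resolved recursively from expiry.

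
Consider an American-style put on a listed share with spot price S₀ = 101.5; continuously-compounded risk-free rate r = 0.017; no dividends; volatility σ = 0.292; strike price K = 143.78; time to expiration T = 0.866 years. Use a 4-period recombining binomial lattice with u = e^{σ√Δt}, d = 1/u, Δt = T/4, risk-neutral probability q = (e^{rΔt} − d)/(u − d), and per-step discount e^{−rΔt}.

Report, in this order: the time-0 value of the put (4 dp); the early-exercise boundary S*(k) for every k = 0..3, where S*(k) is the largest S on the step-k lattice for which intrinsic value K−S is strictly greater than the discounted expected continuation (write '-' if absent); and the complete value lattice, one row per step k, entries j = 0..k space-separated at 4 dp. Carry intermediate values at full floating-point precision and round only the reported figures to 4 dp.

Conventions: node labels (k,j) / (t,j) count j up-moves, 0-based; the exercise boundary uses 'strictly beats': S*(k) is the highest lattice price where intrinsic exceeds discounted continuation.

price = 42.9374
boundary = - 88.6054 101.5000 116.2712
tree:
42.9374
55.1746 29.9900
66.4311 42.2800 16.8859
76.2576 55.1746 27.5088 5.4896
84.8357 66.4311 42.2800 10.5880 0.0000

params: Δt=0.21650 u=1.14553 d=0.87296 q=0.47961 e^(-rΔt)=0.99633
t_4 payoffs: 84.8357 66.4311 42.2800 10.5880 0.0000
t_3: node(3,0) S=67.5224 payoff=76.2576 vs cont=75.7294 → 76.2576 [stop]  node(3,1) S=88.6054 payoff=55.1746 vs cont=54.6464 → 55.1746 [stop]  node(3,2) S=116.2712 payoff=27.5088 vs cont=26.9806 → 27.5088 [stop]  node(3,3) S=152.5752 payoff=0.0000 vs cont=5.4896 → 5.4896 [wait]  ⇒ S*(3)=116.2712
t_2: node(2,0) S=77.3489 payoff=66.4311 vs cont=65.9029 → 66.4311 [stop]  node(2,1) S=101.5000 payoff=42.2800 vs cont=41.7518 → 42.2800 [stop]  node(2,2) S=133.1920 payoff=10.5880 vs cont=16.8859 → 16.8859 [wait]  ⇒ S*(2)=101.5000
t_1: node(1,0) S=88.6054 payoff=55.1746 vs cont=54.6464 → 55.1746 [stop]  node(1,1) S=116.2712 payoff=27.5088 vs cont=29.9900 → 29.9900 [wait]  ⇒ S*(1)=88.6054
t_0: node(0,0) S=101.5000 payoff=42.2800 vs cont=42.9374 → 42.9374 [wait]  ⇒ S*(0)=-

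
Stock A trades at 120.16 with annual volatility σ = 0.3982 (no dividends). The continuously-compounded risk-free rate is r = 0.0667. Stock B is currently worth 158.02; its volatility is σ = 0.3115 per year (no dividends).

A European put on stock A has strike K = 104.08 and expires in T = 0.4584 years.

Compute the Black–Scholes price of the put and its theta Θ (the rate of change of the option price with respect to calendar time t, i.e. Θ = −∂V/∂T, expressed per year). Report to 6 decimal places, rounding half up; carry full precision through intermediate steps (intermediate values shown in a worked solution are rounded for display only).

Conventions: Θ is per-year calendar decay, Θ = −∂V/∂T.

σ√T = 0.3982·√0.4584 = 0.269602
d₁ = (ln(S/K) + (r+σ²/2)T) / (σ√T) = (ln(120.16/104.08) + (0.0667+0.3982²/2)·0.4584) / 0.269602 = (0.143664 + 0.066918) / 0.269602 = 0.781085
d₂ = d₁ − σ√T = 0.781085 − 0.269602 = 0.511483
e^{−rT} = 0.969887
N(−d₁) = 0.217376,  N(−d₂) = 0.304507
Put price V = K·e^{−rT}·N(−d₂) − S·N(−d₁) = 30.738677 − 26.119926 = 4.618751
φ(d₁) = (1/√(2π))·e^{−d₁²/2} = 0.294056
Θ = −S·φ(d₁)·σ/(2√T) + r·K·e^{−rT}·N(−d₂) = −10.390554 + 2.050270 = -8.340285

price = 4.618751
Θ = -8.340285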